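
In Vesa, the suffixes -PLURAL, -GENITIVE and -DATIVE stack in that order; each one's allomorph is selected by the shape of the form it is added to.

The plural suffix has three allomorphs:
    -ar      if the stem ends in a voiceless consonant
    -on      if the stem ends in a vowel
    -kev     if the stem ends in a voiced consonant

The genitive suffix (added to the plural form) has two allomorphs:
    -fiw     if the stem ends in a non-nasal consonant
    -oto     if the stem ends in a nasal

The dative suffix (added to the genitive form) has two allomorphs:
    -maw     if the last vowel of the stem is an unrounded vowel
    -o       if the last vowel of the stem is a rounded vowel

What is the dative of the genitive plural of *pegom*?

*pegom* — final sound /m/ (a voiced consonant) → -kev → *pegomkev*.
The plural form *pegomkev*: final consonant = /v/, non-nasal → -fiw → *pegomkevfiw*.
The genitive form *pegomkevfiw* — last vowel /i/ (an unrounded vowel) → -maw → *pegomkevfiwmaw*.

pegomkevfiwmaw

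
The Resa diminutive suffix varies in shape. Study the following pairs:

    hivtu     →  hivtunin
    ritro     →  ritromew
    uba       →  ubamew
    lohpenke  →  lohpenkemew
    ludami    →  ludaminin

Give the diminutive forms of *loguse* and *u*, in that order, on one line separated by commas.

Looking at the last vowel of each stem: -nin when the last vowel of the stem is a high vowel (*hivtu*, *ludami*); -mew when the last vowel of the stem is a non-high vowel (*ritro*, *uba*, *lohpenke*).
Since the last vowel of *loguse* is /e/ (a non-high vowel), it takes -mew, giving *logusemew*.
Since the last vowel of *u* is /u/ (a high vowel), it takes -nin, giving *unin*.

logusemew, unin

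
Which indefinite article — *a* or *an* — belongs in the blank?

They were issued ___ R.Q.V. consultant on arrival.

an

The indefinite article is chosen by the initial *sound* of the following word, not its spelling.
The initialism *R.Q.V.* is read letter by letter; the first letter, R, is pronounced /ɑr/, which begins with a vowel sound.
So the article is *an*: They were issued an R.Q.V. consultant on arrival.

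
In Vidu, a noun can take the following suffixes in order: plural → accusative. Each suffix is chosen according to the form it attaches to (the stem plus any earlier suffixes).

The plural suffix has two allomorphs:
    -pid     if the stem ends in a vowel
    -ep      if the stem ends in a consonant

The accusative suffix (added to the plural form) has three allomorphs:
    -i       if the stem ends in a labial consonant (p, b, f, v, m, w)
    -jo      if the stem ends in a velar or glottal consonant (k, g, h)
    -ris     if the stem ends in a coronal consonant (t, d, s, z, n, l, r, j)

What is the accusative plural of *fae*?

faepidris

*fae* — final sound /e/ (a vowel) → -pid → *faepid*.
The plural form *faepid* — final consonant /d/ (coronal) → -ris → *faepidris*.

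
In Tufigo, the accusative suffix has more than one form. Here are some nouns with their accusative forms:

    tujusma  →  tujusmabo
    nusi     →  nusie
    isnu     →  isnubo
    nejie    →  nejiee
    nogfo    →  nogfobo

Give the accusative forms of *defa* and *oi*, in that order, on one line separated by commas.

Looking at the last vowel of each stem: -e when the last vowel of the stem is a front vowel (*nusi*, *nejie*); -bo when the last vowel of the stem is a back vowel (*tujusma*, *isnu*, *nogfo*).
The last vowel of *defa* is /a/, which is a back vowel, so the suffix is -bo, giving *defabo*.
*oi*: last vowel = /i/, a front vowel → -e → *oie*.

defabo, oie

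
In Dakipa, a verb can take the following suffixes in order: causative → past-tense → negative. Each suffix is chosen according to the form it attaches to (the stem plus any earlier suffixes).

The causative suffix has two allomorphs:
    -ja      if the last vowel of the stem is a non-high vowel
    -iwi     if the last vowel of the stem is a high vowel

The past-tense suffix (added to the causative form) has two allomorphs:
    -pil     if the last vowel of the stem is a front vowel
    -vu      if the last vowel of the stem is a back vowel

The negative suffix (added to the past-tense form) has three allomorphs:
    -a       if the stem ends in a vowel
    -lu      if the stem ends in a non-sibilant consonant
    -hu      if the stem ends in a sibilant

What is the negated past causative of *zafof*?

*zafof* — last vowel /o/ (a non-high vowel) → -ja → *zafofja*.
The last vowel of the causative form *zafofja* is /a/, which is a back vowel, so the past-tense suffix is -vu, giving *zafofjavu*.
Since the final sound of the past-tense form *zafofjavu* is /u/ (a vowel), it takes -a, giving *zafofjavua*.

zafofjavua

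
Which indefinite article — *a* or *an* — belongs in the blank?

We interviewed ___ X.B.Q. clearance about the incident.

The indefinite article is chosen by the initial *sound* of the following word, not its spelling.
The initialism *X.B.Q.* is read letter by letter; the first letter, X, is pronounced /ɛks/, which begins with a vowel sound.
So the article is *an*: We interviewed an X.B.Q. clearance about the incident.

an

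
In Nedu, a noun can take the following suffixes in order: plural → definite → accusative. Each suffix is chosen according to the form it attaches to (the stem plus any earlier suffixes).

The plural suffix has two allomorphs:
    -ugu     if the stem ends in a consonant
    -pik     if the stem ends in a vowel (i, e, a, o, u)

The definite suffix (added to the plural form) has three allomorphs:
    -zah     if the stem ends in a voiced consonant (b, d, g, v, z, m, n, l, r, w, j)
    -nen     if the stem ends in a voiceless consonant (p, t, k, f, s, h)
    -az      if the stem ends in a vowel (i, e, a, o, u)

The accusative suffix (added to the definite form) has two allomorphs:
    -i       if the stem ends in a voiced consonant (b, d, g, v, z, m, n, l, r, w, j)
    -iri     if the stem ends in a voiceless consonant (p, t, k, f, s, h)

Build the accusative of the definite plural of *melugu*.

melugupikneni

*melugu*: final sound = /u/, a vowel → -pik → *melugupik*.
Since the final sound of the plural form *melugupik* is /k/ (a voiceless consonant), it takes -nen, giving *melugupiknen*.
Since the final consonant of the definite form *melugupiknen* is /n/ (voiced), it takes -i, giving *melugupikneni*.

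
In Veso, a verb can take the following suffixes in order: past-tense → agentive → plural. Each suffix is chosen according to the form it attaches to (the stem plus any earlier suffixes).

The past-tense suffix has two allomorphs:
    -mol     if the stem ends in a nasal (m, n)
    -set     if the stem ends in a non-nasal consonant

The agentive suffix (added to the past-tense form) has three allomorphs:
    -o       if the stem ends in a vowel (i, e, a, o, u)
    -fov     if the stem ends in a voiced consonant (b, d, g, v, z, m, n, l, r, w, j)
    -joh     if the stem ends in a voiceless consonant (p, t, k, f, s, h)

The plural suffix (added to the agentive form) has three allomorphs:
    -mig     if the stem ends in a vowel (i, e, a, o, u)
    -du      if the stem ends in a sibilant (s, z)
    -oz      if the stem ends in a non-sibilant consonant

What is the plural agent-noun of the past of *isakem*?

*isakem*: final consonant = /m/, a nasal → -mol → *isakemmol*.
Since the final sound of the past-tense form *isakemmol* is /l/ (a voiced consonant), it takes -fov, giving *isakemmolfov*.
Since the final sound of the agentive form *isakemmolfov* is /v/ (a non-sibilant consonant), it takes -oz, giving *isakemmolfovoz*.

isakemmolfovoz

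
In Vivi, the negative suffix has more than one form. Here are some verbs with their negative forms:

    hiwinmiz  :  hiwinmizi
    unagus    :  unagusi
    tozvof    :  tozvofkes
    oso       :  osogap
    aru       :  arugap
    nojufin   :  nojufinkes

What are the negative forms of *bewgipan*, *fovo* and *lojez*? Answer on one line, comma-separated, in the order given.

bewgipankes, fovogap, lojezi

The pattern is sibilance of the final sound: -i when the stem ends in a sibilant (*hiwinmiz*, *unagus*); -kes when the stem ends in a non-sibilant consonant (*tozvof*, *nojufin*); -gap when the stem ends in a vowel (*oso*, *aru*).
Since the final sound of *bewgipan* is /n/ (a non-sibilant consonant), it takes -kes, giving *bewgipankes*.
Since the final sound of *fovo* is /o/ (a vowel), it takes -gap, giving *fovogap*.
*lojez*: final sound = /z/, a sibilant → -i → *lojezi*.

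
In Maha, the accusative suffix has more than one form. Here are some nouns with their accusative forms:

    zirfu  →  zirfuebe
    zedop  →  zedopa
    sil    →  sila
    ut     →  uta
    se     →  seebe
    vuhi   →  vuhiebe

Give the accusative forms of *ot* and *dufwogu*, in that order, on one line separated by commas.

The pattern is consonant vs. vowel: -a when the stem ends in a consonant (*zedop*, *sil*, *ut*); -ebe when the stem ends in a vowel (*zirfu*, *se*, *vuhi*).
Since the final sound of *ot* is /t/ (a consonant), it takes -a, giving *ota*.
*dufwogu* — final sound /u/ (a vowel) → -ebe → *dufwoguebe*.

ota, dufwoguebe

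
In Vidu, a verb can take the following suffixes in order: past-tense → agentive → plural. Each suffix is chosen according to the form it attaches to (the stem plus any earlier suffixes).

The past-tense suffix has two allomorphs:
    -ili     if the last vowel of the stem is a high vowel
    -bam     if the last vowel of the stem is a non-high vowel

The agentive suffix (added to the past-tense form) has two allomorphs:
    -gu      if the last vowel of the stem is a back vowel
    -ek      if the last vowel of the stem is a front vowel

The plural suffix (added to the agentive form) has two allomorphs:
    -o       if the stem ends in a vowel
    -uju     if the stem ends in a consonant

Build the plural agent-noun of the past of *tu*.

tuiliekuju

Since the last vowel of *tu* is /u/ (a high vowel), it takes -ili, giving *tuili*.
Since the last vowel of the past-tense form *tuili* is /i/ (a front vowel), it takes -ek, giving *tuiliek*.
Since the final sound of the agentive form *tuiliek* is /k/ (a consonant), it takes -uju, giving *tuiliekuju*.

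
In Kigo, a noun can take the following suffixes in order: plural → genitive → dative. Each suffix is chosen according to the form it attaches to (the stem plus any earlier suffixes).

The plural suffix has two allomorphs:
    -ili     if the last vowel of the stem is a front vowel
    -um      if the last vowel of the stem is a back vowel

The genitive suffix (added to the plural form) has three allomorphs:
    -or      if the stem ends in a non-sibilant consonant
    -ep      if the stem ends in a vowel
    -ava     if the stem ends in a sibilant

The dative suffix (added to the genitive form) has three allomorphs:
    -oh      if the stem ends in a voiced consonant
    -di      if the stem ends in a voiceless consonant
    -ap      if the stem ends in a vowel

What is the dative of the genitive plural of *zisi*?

zisiiliepdi

The last vowel of *zisi* is /i/, which is a front vowel, so the plural suffix is -ili, giving *zisiili*.
The plural form *zisiili* — final sound /i/ (a vowel) → -ep → *zisiiliep*.
The final sound of the genitive form *zisiiliep* is /p/, which is a voiceless consonant, so the dative suffix is -di, giving *zisiiliepdi*.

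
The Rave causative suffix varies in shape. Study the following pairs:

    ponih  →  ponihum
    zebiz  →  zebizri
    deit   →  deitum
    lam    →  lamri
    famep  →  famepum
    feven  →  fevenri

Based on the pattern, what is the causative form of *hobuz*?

The pattern is voicing of the final consonant: -um when the stem ends in a voiceless consonant (*ponih*, *deit*, *famep*); -ri when the stem ends in a voiced consonant (*zebiz*, *lam*, *feven*).
Since the final consonant of *hobuz* is /z/ (voiced), it takes -ri, giving *hobuzri*.

hobuzri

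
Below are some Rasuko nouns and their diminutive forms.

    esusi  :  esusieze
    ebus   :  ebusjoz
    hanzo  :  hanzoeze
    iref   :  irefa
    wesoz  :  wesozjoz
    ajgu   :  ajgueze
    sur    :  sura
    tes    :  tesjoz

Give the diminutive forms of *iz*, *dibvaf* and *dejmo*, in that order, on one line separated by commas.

izjoz, dibvafa, dejmoeze

Looking at the final sound of each stem: -joz when the stem ends in a sibilant (*ebus*, *wesoz*, *tes*); -a when the stem ends in a non-sibilant consonant (*iref*, *sur*); -eze when the stem ends in a vowel (*esusi*, *hanzo*, *ajgu*).
The final sound of *iz* is /z/, which is a sibilant, so the suffix is -joz, giving *izjoz*.
*dibvaf* — final sound /f/ (a non-sibilant consonant) → -a → *dibvafa*.
*dejmo* — final sound /o/ (a vowel) → -eze → *dejmoeze*.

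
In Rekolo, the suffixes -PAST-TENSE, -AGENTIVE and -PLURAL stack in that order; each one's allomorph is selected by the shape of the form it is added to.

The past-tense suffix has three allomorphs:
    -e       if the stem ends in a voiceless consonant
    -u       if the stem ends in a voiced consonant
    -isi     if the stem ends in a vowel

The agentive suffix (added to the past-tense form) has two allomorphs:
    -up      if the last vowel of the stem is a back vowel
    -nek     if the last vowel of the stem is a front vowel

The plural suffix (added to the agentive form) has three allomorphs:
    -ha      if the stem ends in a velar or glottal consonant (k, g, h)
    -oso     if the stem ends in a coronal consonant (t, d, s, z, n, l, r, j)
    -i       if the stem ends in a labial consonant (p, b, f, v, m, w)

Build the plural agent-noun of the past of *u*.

uisinekha

Since the final sound of *u* is /u/ (a vowel), it takes -isi, giving *uisi*.
The past-tense form *uisi*: last vowel = /i/, a front vowel → -nek → *uisinek*.
The agentive form *uisinek*: final consonant = /k/, velar/glottal → -ha → *uisinekha*.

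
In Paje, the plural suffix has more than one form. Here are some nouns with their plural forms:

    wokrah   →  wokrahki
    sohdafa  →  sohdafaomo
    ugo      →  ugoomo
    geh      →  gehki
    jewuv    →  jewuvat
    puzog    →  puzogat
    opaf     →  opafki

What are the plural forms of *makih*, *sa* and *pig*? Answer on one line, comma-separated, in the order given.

The suffix is conditioned by the final sound: -ki when the stem ends in a voiceless consonant (*wokrah*, *geh*, *opaf*); -at when the stem ends in a voiced consonant (*jewuv*, *puzog*); -omo when the stem ends in a vowel (*sohdafa*, *ugo*).
*makih* — final sound /h/ (a voiceless consonant) → -ki → *makihki*.
The final sound of *sa* is /a/, which is a vowel, so the suffix is -omo, giving *saomo*.
Since the final sound of *pig* is /g/ (a voiced consonant), it takes -at, giving *pigat*.

makihki, saomo, pigat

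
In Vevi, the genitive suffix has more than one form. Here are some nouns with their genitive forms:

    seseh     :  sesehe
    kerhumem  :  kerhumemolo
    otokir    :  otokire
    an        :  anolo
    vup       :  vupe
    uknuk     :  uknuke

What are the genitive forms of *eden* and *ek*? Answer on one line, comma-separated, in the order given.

edenolo, eke

The suffix is conditioned by the final consonant: -olo when the stem ends in a nasal (*kerhumem*, *an*); -e when the stem ends in a non-nasal consonant (*seseh*, *otokir*, *vup*, *uknuk*).
The final consonant of *eden* is /n/, which is a nasal, so the suffix is -olo, giving *edenolo*.
The final consonant of *ek* is /k/, which is non-nasal, so the suffix is -e, giving *eke*.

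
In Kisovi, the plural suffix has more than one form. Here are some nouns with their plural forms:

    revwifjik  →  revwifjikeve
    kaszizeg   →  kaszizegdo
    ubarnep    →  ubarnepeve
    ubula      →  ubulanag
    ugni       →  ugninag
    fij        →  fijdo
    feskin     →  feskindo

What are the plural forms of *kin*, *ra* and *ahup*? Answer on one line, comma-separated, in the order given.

Looking at the final sound of each stem: -eve when the stem ends in a voiceless consonant (*revwifjik*, *ubarnep*); -do when the stem ends in a voiced consonant (*kaszizeg*, *fij*, *feskin*); -nag when the stem ends in a vowel (*ubula*, *ugni*).
*kin* — final sound /n/ (a voiced consonant) → -do → *kindo*.
The final sound of *ra* is /a/, which is a vowel, so the suffix is -nag, giving *ranag*.
Since the final sound of *ahup* is /p/ (a voiceless consonant), it takes -eve, giving *ahupeve*.

kindo, ranag, ahupeve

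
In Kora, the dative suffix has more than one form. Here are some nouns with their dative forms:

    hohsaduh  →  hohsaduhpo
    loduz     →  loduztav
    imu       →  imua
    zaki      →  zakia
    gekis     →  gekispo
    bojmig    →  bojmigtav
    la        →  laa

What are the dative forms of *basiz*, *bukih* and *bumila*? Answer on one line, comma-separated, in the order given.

The suffix is conditioned by the final sound: -po when the stem ends in a voiceless consonant (*hohsaduh*, *gekis*); -tav when the stem ends in a voiced consonant (*loduz*, *bojmig*); -a when the stem ends in a vowel (*imu*, *zaki*, *la*).
*basiz* — final sound /z/ (a voiced consonant) → -tav → *basiztav*.
*bukih* — final sound /h/ (a voiceless consonant) → -po → *bukihpo*.
*bumila*: final sound = /a/, a vowel → -a → *bumilaa*.

basiztav, bukihpo, bumilaa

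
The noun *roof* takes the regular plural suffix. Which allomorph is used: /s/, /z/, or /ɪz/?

The stem *roof* ends in a voiceless non-sibilant consonant.
The plural suffix surfaces as /ɪz/ after sibilants, /s/ after other voiceless consonants, and /z/ after other voiced sounds.
So the plural -s on *roof* is pronounced /s/.

/s/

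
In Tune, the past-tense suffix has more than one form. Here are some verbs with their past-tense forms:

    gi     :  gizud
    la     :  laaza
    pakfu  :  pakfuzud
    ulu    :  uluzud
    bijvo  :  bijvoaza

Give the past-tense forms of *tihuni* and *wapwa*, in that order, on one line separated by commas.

tihunizud, wapwaaza

The pattern is height harmony: -zud when the last vowel of the stem is a high vowel (*gi*, *pakfu*, *ulu*); -aza when the last vowel of the stem is a non-high vowel (*la*, *bijvo*).
Since the last vowel of *tihuni* is /i/ (a high vowel), it takes -zud, giving *tihunizud*.
*wapwa* — last vowel /a/ (a non-high vowel) → -aza → *wapwaaza*.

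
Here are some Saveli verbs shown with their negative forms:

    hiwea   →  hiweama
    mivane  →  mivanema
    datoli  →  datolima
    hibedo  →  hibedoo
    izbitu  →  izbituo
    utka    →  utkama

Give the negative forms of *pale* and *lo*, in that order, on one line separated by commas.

Looking at the last vowel of each stem: -o when the last vowel of the stem is a rounded vowel (*hibedo*, *izbitu*); -ma when the last vowel of the stem is an unrounded vowel (*hiwea*, *mivane*, *datoli*, *utka*).
*pale* — last vowel /e/ (an unrounded vowel) → -ma → *palema*.
The last vowel of *lo* is /o/, which is a rounded vowel, so the suffix is -o, giving *loo*.

palema, loo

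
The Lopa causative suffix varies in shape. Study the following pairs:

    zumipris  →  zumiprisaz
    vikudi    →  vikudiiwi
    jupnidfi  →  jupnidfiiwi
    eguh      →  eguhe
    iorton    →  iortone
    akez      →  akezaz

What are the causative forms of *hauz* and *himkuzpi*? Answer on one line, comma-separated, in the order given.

Looking at the final sound of each stem: -az when the stem ends in a sibilant (*zumipris*, *akez*); -e when the stem ends in a non-sibilant consonant (*eguh*, *iorton*); -iwi when the stem ends in a vowel (*vikudi*, *jupnidfi*).
The final sound of *hauz* is /z/, which is a sibilant, so the suffix is -az, giving *hauzaz*.
The final sound of *himkuzpi* is /i/, which is a vowel, so the suffix is -iwi, giving *himkuzpiiwi*.

hauzaz, himkuzpiiwi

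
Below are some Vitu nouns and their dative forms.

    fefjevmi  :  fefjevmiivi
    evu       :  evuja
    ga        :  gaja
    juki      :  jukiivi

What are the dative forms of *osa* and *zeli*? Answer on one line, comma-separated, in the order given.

Looking at the last vowel of each stem: -ivi when the last vowel of the stem is a front vowel (*fefjevmi*, *juki*); -ja when the last vowel of the stem is a back vowel (*evu*, *ga*).
*osa*: last vowel = /a/, a back vowel → -ja → *osaja*.
The last vowel of *zeli* is /i/, which is a front vowel, so the suffix is -ivi, giving *zeliivi*.

osaja, zeliivi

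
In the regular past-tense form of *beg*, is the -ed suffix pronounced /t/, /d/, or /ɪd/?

/d/

The stem *beg* ends in a voiced sound other than /d/.
The -ed suffix is realized as /ɪd/ after /t, d/; as /t/ after other voiceless consonants; and as /d/ after other voiced sounds.
So -ed on *beg* is pronounced /d/.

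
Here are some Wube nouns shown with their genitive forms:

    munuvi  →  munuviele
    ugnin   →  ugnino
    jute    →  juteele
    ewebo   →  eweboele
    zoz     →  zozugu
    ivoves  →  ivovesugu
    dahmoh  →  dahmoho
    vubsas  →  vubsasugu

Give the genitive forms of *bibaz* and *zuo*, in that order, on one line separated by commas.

bibazugu, zuoele

Looking at the final sound of each stem: -ugu when the stem ends in a sibilant (*zoz*, *ivoves*, *vubsas*); -o when the stem ends in a non-sibilant consonant (*ugnin*, *dahmoh*); -ele when the stem ends in a vowel (*munuvi*, *jute*, *ewebo*).
The final sound of *bibaz* is /z/, which is a sibilant, so the suffix is -ugu, giving *bibazugu*.
Since the final sound of *zuo* is /o/ (a vowel), it takes -ele, giving *zuoele*.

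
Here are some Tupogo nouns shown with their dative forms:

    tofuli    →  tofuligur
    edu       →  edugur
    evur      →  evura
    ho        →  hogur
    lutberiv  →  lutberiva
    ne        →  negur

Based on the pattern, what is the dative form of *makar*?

The suffix is conditioned by the final sound: -a when the stem ends in a consonant (*evur*, *lutberiv*); -gur when the stem ends in a vowel (*tofuli*, *edu*, *ho*, *ne*).
*makar*: final sound = /r/, a consonant → -a → *makara*.

makara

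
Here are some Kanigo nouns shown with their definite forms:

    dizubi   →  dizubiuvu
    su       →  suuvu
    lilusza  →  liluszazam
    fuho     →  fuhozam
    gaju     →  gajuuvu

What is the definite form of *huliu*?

Looking at the last vowel of each stem: -uvu when the last vowel of the stem is a high vowel (*dizubi*, *su*, *gaju*); -zam when the last vowel of the stem is a non-high vowel (*lilusza*, *fuho*).
Since the last vowel of *huliu* is /u/ (a high vowel), it takes -uvu, giving *huliuuvu*.

huliuuvu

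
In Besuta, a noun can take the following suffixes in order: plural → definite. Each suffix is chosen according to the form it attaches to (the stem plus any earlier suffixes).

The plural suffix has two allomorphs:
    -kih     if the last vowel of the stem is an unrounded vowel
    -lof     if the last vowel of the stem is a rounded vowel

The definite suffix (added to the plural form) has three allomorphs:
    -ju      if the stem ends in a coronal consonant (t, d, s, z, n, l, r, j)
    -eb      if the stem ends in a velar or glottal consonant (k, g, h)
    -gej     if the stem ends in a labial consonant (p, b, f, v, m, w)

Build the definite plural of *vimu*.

The last vowel of *vimu* is /u/, which is a rounded vowel, so the plural suffix is -lof, giving *vimulof*.
The plural form *vimulof* — final consonant /f/ (labial) → -gej → *vimulofgej*.

vimulofgej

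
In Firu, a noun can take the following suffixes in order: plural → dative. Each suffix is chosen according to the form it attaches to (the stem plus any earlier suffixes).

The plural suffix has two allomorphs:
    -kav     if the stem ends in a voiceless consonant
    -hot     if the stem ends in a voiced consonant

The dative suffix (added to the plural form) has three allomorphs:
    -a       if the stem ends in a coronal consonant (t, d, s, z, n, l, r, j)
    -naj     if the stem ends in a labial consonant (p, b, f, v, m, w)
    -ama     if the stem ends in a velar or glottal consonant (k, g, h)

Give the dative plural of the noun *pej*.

pejhota

Since the final consonant of *pej* is /j/ (voiced), it takes -hot, giving *pejhot*.
The plural form *pejhot*: final consonant = /t/, coronal → -a → *pejhota*.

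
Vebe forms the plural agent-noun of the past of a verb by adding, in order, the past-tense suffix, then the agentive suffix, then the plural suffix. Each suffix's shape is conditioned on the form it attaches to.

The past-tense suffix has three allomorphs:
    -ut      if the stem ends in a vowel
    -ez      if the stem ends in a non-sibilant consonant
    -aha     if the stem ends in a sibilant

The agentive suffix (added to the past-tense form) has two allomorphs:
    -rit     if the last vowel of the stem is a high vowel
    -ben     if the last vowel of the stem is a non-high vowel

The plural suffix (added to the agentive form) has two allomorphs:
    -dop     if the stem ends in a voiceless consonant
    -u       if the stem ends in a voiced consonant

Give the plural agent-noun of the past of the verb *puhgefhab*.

puhgefhabezbenu

*puhgefhab*: final sound = /b/, a non-sibilant consonant → -ez → *puhgefhabez*.
The past-tense form *puhgefhabez* — last vowel /e/ (a non-high vowel) → -ben → *puhgefhabezben*.
Since the final consonant of the agentive form *puhgefhabezben* is /n/ (voiced), it takes -u, giving *puhgefhabezbenu*.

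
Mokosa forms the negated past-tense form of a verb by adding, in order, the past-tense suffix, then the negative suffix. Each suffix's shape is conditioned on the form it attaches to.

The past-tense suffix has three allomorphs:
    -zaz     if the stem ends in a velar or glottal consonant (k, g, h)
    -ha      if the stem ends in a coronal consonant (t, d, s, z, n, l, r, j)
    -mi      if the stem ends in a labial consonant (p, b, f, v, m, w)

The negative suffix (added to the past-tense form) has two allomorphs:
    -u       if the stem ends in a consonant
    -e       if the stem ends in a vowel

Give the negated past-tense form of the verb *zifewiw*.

zifewiwmie

The final consonant of *zifewiw* is /w/, which is labial, so the past-tense suffix is -mi, giving *zifewiwmi*.
The past-tense form *zifewiwmi* — final sound /i/ (a vowel) → -e → *zifewiwmie*.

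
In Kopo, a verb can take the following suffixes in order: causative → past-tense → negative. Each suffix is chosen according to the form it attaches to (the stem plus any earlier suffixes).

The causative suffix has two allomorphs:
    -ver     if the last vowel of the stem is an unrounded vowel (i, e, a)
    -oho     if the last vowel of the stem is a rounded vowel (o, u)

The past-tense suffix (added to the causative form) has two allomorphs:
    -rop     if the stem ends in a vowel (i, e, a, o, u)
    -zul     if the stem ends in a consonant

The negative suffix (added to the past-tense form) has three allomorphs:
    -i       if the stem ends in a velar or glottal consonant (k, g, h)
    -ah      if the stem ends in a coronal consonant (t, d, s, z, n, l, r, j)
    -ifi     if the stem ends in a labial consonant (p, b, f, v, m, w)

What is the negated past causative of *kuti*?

kutiverzulah

The last vowel of *kuti* is /i/, which is an unrounded vowel, so the causative suffix is -ver, giving *kutiver*.
Since the final sound of the causative form *kutiver* is /r/ (a consonant), it takes -zul, giving *kutiverzul*.
The final consonant of the past-tense form *kutiverzul* is /l/, which is coronal, so the negative suffix is -ah, giving *kutiverzulah*.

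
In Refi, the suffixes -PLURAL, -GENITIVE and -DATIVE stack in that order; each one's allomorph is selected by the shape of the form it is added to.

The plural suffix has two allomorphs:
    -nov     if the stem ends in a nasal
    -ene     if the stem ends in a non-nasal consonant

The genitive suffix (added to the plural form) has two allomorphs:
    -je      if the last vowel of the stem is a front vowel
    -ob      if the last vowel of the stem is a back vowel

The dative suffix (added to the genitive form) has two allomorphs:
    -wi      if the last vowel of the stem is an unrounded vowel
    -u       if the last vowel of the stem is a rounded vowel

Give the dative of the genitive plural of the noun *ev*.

evenejewi

The final consonant of *ev* is /v/, which is non-nasal, so the plural suffix is -ene, giving *evene*.
The last vowel of the plural form *evene* is /e/, which is a front vowel, so the genitive suffix is -je, giving *eveneje*.
The last vowel of the genitive form *eveneje* is /e/, which is an unrounded vowel, so the dative suffix is -wi, giving *evenejewi*.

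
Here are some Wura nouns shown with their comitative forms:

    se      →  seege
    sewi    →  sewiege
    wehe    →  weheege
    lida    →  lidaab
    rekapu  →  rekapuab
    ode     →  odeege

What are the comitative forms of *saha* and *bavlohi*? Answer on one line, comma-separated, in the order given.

sahaab, bavlohiege

Looking at the last vowel of each stem: -ege when the last vowel of the stem is a front vowel (*se*, *sewi*, *wehe*, *ode*); -ab when the last vowel of the stem is a back vowel (*lida*, *rekapu*).
The last vowel of *saha* is /a/, which is a back vowel, so the suffix is -ab, giving *sahaab*.
The last vowel of *bavlohi* is /i/, which is a front vowel, so the suffix is -ege, giving *bavlohiege*.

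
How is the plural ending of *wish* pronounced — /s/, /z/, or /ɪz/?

The stem *wish* ends in a sibilant (/s, z, ʃ, ʒ, tʃ, dʒ/).
The plural suffix surfaces as /ɪz/ after sibilants, /s/ after other voiceless consonants, and /z/ after other voiced sounds.
So the plural -s on *wish* is pronounced /ɪz/.

/ɪz/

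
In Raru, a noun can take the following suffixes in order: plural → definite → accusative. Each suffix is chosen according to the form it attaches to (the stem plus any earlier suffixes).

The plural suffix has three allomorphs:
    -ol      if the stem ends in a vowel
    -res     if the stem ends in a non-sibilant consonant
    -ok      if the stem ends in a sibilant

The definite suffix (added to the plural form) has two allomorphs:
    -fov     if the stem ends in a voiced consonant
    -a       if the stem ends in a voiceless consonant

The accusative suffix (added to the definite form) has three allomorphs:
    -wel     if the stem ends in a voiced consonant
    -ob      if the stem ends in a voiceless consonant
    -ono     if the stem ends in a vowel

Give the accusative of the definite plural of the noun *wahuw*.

wahuwresaono

*wahuw*: final sound = /w/, a non-sibilant consonant → -res → *wahuwres*.
The final consonant of the plural form *wahuwres* is /s/, which is voiceless, so the definite suffix is -a, giving *wahuwresa*.
Since the final sound of the definite form *wahuwresa* is /a/ (a vowel), it takes -ono, giving *wahuwresaono*.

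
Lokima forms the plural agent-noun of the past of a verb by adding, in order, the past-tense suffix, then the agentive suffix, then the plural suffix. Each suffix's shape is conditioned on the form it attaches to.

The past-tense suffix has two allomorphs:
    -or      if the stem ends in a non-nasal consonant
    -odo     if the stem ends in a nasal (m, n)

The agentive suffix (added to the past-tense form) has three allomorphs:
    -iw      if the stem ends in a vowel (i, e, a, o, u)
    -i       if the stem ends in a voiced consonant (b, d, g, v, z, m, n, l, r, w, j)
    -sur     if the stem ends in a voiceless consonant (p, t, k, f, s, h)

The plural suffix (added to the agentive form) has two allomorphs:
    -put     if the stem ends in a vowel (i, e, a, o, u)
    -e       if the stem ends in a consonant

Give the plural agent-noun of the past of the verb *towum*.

towumodoiwe

*towum*: final consonant = /m/, a nasal → -odo → *towumodo*.
The past-tense form *towumodo* — final sound /o/ (a vowel) → -iw → *towumodoiw*.
Since the final sound of the agentive form *towumodoiw* is /w/ (a consonant), it takes -e, giving *towumodoiwe*.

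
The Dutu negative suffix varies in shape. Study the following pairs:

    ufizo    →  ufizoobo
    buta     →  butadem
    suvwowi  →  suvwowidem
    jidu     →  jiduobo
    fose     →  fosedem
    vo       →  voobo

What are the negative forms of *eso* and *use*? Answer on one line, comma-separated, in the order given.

esoobo, usedem

Looking at the last vowel of each stem: -obo when the last vowel of the stem is a rounded vowel (*ufizo*, *jidu*, *vo*); -dem when the last vowel of the stem is an unrounded vowel (*buta*, *suvwowi*, *fose*).
The last vowel of *eso* is /o/, which is a rounded vowel, so the suffix is -obo, giving *esoobo*.
*use* — last vowel /e/ (an unrounded vowel) → -dem → *usedem*.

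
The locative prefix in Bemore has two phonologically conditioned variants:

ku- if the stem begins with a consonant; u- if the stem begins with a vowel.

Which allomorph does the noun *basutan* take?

Since the first sound of *basutan* is /b/ (a consonant), it takes ku-.

ku-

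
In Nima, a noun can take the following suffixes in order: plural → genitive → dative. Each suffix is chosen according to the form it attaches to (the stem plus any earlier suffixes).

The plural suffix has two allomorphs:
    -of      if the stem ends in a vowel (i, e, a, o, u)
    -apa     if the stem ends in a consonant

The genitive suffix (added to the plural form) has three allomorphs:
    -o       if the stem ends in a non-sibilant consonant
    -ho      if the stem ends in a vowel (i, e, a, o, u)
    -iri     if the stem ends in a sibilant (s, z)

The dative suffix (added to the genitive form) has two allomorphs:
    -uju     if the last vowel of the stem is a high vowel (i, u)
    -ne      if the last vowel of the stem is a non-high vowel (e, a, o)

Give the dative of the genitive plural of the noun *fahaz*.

The final sound of *fahaz* is /z/, which is a consonant, so the plural suffix is -apa, giving *fahazapa*.
The final sound of the plural form *fahazapa* is /a/, which is a vowel, so the genitive suffix is -ho, giving *fahazapaho*.
Since the last vowel of the genitive form *fahazapaho* is /o/ (a non-high vowel), it takes -ne, giving *fahazapahone*.

fahazapahone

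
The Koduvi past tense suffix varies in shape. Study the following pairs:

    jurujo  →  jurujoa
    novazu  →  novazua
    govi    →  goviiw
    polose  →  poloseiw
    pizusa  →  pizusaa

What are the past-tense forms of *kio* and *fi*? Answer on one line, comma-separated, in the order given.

kioa, fiiw

Looking at the last vowel of each stem: -iw when the last vowel of the stem is a front vowel (*govi*, *polose*); -a when the last vowel of the stem is a back vowel (*jurujo*, *novazu*, *pizusa*).
*kio* — last vowel /o/ (a back vowel) → -a → *kioa*.
The last vowel of *fi* is /i/, which is a front vowel, so the suffix is -iw, giving *fiiw*.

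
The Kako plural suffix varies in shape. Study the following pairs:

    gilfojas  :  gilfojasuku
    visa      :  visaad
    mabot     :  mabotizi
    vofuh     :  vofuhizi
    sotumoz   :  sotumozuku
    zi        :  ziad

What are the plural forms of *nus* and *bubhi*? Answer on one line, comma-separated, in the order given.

The suffix is conditioned by the final sound: -uku when the stem ends in a sibilant (*gilfojas*, *sotumoz*); -izi when the stem ends in a non-sibilant consonant (*mabot*, *vofuh*); -ad when the stem ends in a vowel (*visa*, *zi*).
*nus*: final sound = /s/, a sibilant → -uku → *nusuku*.
The final sound of *bubhi* is /i/, which is a vowel, so the suffix is -ad, giving *bubhiad*.

nusuku, bubhiad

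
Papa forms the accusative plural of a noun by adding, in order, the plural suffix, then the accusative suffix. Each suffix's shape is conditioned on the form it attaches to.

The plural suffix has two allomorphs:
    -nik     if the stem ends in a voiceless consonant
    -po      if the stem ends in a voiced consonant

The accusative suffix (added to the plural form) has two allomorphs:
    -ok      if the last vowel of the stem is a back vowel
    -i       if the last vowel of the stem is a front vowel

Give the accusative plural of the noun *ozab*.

Since the final consonant of *ozab* is /b/ (voiced), it takes -po, giving *ozabpo*.
The plural form *ozabpo* — last vowel /o/ (a back vowel) → -ok → *ozabpook*.

ozabpook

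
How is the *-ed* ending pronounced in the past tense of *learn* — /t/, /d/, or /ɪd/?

/d/

The stem *learn* ends in a voiced sound other than /d/.
The -ed suffix is realized as /ɪd/ after /t, d/; as /t/ after other voiceless consonants; and as /d/ after other voiced sounds.
So -ed on *learn* is pronounced /d/.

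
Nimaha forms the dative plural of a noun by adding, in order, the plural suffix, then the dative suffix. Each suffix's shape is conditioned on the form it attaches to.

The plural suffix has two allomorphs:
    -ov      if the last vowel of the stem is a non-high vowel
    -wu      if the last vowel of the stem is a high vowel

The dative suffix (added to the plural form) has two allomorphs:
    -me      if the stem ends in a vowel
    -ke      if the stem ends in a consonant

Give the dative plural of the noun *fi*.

fiwume

The last vowel of *fi* is /i/, which is a high vowel, so the plural suffix is -wu, giving *fiwu*.
Since the final sound of the plural form *fiwu* is /u/ (a vowel), it takes -me, giving *fiwume*.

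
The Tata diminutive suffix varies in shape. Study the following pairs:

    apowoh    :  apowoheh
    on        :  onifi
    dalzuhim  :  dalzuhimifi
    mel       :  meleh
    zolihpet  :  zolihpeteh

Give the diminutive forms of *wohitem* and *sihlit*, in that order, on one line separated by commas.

wohitemifi, sihliteh

The suffix is conditioned by the final consonant: -ifi when the stem ends in a nasal (*on*, *dalzuhim*); -eh when the stem ends in a non-nasal consonant (*apowoh*, *mel*, *zolihpet*).
*wohitem* — final consonant /m/ (a nasal) → -ifi → *wohitemifi*.
The final consonant of *sihlit* is /t/, which is non-nasal, so the suffix is -eh, giving *sihliteh*.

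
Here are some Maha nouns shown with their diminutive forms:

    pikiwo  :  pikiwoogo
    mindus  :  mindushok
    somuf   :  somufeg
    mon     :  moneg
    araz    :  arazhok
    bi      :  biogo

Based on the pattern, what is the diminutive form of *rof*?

The pattern is sibilance of the final sound: -hok when the stem ends in a sibilant (*mindus*, *araz*); -eg when the stem ends in a non-sibilant consonant (*somuf*, *mon*); -ogo when the stem ends in a vowel (*pikiwo*, *bi*).
*rof*: final sound = /f/, a non-sibilant consonant → -eg → *rofeg*.

rofeg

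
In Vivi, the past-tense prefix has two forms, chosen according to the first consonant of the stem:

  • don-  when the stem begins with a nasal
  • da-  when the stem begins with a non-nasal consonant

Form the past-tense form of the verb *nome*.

donnome

*nome* — first consonant /n/ (a nasal) → don- → *donnome*.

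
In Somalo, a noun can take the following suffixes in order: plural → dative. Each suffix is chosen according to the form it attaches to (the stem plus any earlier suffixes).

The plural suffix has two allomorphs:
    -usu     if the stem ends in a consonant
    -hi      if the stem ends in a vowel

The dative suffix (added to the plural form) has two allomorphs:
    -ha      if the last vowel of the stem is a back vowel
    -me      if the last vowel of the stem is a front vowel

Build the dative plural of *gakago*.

Since the final sound of *gakago* is /o/ (a vowel), it takes -hi, giving *gakagohi*.
The plural form *gakagohi* — last vowel /i/ (a front vowel) → -me → *gakagohime*.

gakagohime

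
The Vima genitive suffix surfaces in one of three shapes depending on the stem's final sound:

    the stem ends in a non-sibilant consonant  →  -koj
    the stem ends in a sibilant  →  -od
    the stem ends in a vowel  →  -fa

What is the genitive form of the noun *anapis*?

Since the final sound of *anapis* is /s/ (a sibilant), it takes -od, giving *anapisod*.

anapisod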